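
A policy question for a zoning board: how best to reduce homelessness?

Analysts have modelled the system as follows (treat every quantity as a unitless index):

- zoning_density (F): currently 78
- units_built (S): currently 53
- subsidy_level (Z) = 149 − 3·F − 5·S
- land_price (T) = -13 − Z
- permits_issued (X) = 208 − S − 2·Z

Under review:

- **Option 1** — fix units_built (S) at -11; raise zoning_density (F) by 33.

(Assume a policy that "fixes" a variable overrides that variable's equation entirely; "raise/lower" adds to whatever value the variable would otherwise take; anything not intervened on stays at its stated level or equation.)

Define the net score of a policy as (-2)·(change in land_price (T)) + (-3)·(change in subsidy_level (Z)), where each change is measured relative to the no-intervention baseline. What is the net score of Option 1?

Baseline:
  F = 78
  S = 53
  Z = 149 − 3·78 − 5·53 = -350
  T = -13 − (-350) = 337
Option 1 (S := -11, F + 33):
  F = 78 + 33 = 111
  S = -11
  Z = 149 − 3·111 − 5·(-11) = -129
  T = -13 − (-129) = 116
ΔT = 116 − 337 = -221; ΔZ = -129 − (-350) = 221
Score = (-2)·(-221) + (-3)·221 = -221

-221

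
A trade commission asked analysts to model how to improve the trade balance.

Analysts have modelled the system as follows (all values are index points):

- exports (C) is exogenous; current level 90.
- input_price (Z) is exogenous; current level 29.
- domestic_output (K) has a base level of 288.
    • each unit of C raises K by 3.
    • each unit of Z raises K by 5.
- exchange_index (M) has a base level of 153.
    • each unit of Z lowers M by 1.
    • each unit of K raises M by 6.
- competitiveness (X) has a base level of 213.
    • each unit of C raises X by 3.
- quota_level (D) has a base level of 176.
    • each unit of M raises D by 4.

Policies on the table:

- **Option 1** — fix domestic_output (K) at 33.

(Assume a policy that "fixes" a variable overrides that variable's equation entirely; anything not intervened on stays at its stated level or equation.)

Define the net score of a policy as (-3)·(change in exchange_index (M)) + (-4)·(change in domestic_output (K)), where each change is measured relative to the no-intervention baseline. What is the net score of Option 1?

Baseline:
  C = 90
  Z = 29
  K = 288 + 3·90 + 5·29 = 703
  M = 153 − 29 + 6·703 = 4342
Option 1 (K := 33):
  C = 90
  Z = 29
  K = 33
  M = 153 − 29 + 6·33 = 322
ΔM = 322 − 4342 = -4020; ΔK = 33 − 703 = -670
Score = (-3)·(-4020) + (-4)·(-670) = 14740

14740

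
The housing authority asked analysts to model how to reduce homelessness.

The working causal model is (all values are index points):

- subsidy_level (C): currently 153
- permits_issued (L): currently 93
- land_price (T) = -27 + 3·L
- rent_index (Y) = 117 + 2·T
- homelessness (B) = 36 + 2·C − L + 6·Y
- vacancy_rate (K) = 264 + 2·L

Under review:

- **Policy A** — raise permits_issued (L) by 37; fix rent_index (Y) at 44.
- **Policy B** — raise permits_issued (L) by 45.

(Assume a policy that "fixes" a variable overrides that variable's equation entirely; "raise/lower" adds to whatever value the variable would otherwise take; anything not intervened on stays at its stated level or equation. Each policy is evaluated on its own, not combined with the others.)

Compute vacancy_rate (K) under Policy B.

540

Policy B (L + 45):
  L = 93 + 45 = 138
  K = 264 + 2·138 = 540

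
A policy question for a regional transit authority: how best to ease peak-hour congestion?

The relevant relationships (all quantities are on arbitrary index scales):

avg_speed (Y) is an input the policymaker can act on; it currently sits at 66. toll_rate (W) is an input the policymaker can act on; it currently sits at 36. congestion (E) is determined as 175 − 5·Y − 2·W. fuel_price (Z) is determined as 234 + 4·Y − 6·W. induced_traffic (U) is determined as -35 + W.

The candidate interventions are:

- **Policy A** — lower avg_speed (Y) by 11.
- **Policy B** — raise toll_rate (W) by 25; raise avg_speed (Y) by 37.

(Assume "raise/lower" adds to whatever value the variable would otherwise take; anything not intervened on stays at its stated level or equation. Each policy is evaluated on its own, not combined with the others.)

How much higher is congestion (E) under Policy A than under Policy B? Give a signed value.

Policy A (Y − 11):
  Y = 66 − 11 = 55
  W = 36
  E = 175 − 5·55 − 2·36 = -172
Policy B (W + 25, Y + 37):
  Y = 66 + 37 = 103
  W = 36 + 25 = 61
  E = 175 − 5·103 − 2·61 = -462
E: -172 − (-462) = 290

290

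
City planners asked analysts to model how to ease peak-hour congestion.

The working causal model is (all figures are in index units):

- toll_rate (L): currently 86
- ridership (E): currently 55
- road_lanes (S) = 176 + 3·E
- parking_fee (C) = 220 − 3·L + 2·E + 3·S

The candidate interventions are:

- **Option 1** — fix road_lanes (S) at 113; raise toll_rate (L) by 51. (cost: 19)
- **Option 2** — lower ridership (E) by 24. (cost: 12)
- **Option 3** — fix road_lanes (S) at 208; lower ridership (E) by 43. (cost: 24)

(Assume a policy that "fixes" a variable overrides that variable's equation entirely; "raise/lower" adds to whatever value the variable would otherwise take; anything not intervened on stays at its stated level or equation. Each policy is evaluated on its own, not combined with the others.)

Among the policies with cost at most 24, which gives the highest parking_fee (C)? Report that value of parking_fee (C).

Option 1 (S := 113, L + 51):
  L = 86 + 51 = 137
  E = 55
  S = 113
  C = 220 − 3·137 + 2·55 + 3·113 = 258
Option 2 (E − 24):
  L = 86
  E = 55 − 24 = 31
  S = 176 + 3·31 = 269
  C = 220 − 3·86 + 2·31 + 3·269 = 831
Option 3 (S := 208, E − 43):
  L = 86
  E = 55 − 43 = 12
  S = 208
  C = 220 − 3·86 + 2·12 + 3·208 = 610
Comparing — Option 1: C=258, Option 2: C=831, Option 3: C=610. Highest is 831 (Option 2).

831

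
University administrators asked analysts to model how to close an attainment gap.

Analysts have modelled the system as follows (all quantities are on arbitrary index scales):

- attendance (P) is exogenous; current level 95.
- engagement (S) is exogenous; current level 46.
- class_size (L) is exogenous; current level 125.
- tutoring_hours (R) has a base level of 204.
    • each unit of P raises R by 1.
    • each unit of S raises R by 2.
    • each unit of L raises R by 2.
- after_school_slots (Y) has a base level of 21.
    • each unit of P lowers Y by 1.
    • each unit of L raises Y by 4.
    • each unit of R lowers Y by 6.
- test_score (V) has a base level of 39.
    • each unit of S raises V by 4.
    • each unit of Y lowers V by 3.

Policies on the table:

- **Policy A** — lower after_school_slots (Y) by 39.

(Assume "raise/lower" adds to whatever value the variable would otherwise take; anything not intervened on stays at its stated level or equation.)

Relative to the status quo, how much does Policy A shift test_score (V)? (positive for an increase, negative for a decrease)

117

Baseline:
  P = 95
  S = 46
  L = 125
  R = 204 + 95 + 2·46 + 2·125 = 641
  Y = 21 − 95 + 4·125 − 6·641 = -3420
  V = 39 + 4·46 − 3·(-3420) = 10483
Policy A (Y − 39):
  P = 95
  S = 46
  L = 125
  R = 204 + 95 + 2·46 + 2·125 = 641
  Y = 21 − 95 + 4·125 − 6·641 (−39 from intervention) = -3459
  V = 39 + 4·46 − 3·(-3459) = 10600
Change in V: 10600 − 10483 = 117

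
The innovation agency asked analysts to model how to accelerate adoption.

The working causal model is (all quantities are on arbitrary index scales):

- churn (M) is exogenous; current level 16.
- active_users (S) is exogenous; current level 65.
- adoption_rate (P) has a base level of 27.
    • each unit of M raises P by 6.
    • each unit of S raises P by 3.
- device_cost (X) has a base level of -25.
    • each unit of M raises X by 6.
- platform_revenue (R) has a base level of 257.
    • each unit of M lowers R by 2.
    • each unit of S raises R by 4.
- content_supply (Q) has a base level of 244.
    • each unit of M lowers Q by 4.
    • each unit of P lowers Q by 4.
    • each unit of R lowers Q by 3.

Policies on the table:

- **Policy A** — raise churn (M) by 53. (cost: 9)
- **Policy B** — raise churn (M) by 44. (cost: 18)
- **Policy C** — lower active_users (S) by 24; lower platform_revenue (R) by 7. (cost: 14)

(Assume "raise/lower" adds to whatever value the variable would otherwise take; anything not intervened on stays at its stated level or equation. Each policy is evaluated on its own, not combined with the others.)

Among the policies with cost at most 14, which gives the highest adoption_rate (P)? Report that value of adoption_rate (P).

Policy A (M + 53):
  M = 16 + 53 = 69
  S = 65
  P = 27 + 6·69 + 3·65 = 636
Policy C (S − 24, R − 7):
  M = 16
  S = 65 − 24 = 41
  P = 27 + 6·16 + 3·41 = 246
Comparing — Policy A: P=636, Policy C: P=246. Highest is 636 (Policy A).

636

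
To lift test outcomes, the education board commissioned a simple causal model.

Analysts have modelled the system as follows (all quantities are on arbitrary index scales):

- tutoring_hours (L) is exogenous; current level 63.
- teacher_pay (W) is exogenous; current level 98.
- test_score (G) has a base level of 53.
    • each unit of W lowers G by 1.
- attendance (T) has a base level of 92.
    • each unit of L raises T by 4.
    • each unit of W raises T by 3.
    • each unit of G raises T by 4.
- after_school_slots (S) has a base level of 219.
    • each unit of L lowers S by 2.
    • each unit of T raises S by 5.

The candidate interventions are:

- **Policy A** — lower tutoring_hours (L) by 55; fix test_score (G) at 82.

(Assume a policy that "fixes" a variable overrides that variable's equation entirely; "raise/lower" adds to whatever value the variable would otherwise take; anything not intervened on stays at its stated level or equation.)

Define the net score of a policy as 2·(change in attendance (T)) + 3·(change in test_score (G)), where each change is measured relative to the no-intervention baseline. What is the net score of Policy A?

Baseline:
  L = 63
  W = 98
  G = 53 − 98 = -45
  T = 92 + 4·63 + 3·98 + 4·(-45) = 458
Policy A (L − 55, G := 82):
  L = 63 − 55 = 8
  W = 98
  G = 82
  T = 92 + 4·8 + 3·98 + 4·82 = 746
ΔT = 746 − 458 = 288; ΔG = 82 − (-45) = 127
Score = 2·288 + 3·127 = 957

957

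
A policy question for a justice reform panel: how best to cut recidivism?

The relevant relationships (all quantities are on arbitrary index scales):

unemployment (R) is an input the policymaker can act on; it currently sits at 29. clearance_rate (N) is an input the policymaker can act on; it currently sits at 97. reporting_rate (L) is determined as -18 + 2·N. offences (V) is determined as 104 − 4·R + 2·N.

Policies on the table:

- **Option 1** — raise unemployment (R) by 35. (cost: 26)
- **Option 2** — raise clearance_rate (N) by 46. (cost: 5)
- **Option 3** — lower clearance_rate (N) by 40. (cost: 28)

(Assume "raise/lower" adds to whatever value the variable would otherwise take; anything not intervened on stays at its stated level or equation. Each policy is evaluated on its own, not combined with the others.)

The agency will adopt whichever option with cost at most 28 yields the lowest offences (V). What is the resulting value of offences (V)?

42

Option 1 (R + 35):
  R = 29 + 35 = 64
  N = 97
  V = 104 − 4·64 + 2·97 = 42
Option 2 (N + 46):
  R = 29
  N = 97 + 46 = 143
  V = 104 − 4·29 + 2·143 = 274
Option 3 (N − 40):
  R = 29
  N = 97 − 40 = 57
  V = 104 − 4·29 + 2·57 = 102
Comparing — Option 1: V=42, Option 2: V=274, Option 3: V=102. Lowest is 42 (Option 1).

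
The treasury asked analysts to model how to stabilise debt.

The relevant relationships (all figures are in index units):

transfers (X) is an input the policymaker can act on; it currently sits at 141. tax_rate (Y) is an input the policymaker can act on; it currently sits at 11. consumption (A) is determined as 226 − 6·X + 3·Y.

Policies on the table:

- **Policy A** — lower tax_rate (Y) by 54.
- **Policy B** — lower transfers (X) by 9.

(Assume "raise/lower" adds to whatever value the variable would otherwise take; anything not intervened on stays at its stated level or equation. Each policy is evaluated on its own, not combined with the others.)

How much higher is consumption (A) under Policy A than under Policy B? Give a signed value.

-216

Policy A (Y − 54):
  X = 141
  Y = 11 − 54 = -43
  A = 226 − 6·141 + 3·(-43) = -749
Policy B (X − 9):
  X = 141 − 9 = 132
  Y = 11
  A = 226 − 6·132 + 3·11 = -533
A: -749 − (-533) = -216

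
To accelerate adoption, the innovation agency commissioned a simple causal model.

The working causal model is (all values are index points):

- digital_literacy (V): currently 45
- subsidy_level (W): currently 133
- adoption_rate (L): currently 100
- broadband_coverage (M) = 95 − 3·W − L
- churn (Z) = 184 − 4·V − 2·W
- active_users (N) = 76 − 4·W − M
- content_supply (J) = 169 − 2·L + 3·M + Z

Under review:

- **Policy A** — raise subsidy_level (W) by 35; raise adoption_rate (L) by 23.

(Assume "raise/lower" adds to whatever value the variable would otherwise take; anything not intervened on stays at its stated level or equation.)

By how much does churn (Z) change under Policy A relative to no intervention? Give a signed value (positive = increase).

Baseline:
  V = 45
  W = 133
  Z = 184 − 4·45 − 2·133 = -262
Policy A (W + 35, L + 23):
  V = 45
  W = 133 + 35 = 168
  Z = 184 − 4·45 − 2·168 = -332
Change in Z: -332 − (-262) = -70

-70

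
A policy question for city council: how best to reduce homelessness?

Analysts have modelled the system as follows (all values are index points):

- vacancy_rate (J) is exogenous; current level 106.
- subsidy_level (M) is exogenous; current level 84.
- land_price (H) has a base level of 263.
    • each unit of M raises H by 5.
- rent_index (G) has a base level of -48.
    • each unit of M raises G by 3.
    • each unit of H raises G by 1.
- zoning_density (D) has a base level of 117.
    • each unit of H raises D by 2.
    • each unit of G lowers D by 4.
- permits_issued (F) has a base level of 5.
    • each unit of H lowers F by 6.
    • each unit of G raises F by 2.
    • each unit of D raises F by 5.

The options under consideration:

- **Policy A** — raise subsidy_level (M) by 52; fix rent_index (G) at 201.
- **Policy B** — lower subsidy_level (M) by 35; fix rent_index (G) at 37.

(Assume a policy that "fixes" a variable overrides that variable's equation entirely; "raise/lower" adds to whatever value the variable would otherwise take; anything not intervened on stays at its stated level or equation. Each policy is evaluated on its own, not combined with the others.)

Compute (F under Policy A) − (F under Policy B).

-1212

Policy A (M + 52, G := 201):
  M = 84 + 52 = 136
  H = 263 + 5·136 = 943
  G = 201
  D = 117 + 2·943 − 4·201 = 1199
  F = 5 − 6·943 + 2·201 + 5·1199 = 744
Policy B (M − 35, G := 37):
  M = 84 − 35 = 49
  H = 263 + 5·49 = 508
  G = 37
  D = 117 + 2·508 − 4·37 = 985
  F = 5 − 6·508 + 2·37 + 5·985 = 1956
F: 744 − 1956 = -1212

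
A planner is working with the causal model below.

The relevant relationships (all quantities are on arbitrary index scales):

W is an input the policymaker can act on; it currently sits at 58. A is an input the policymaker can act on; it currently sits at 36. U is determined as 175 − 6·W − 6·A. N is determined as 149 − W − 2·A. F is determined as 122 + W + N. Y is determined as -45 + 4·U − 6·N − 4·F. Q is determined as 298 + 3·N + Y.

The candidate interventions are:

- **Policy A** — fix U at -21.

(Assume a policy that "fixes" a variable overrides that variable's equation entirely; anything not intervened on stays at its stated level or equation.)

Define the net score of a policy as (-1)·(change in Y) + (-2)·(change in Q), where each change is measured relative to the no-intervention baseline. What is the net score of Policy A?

Baseline:
  W = 58
  A = 36
  U = 175 − 6·58 − 6·36 = -389
  N = 149 − 58 − 2·36 = 19
  F = 122 + 58 + 19 = 199
  Y = -45 + 4·(-389) − 6·19 − 4·199 = -2511
  Q = 298 + 3·19 + (-2511) = -2156
Policy A (U := -21):
  W = 58
  A = 36
  U = -21
  N = 149 − 58 − 2·36 = 19
  F = 122 + 58 + 19 = 199
  Y = -45 + 4·(-21) − 6·19 − 4·199 = -1039
  Q = 298 + 3·19 + (-1039) = -684
ΔY = -1039 − (-2511) = 1472; ΔQ = -684 − (-2156) = 1472
Score = (-1)·1472 + (-2)·1472 = -4416

-4416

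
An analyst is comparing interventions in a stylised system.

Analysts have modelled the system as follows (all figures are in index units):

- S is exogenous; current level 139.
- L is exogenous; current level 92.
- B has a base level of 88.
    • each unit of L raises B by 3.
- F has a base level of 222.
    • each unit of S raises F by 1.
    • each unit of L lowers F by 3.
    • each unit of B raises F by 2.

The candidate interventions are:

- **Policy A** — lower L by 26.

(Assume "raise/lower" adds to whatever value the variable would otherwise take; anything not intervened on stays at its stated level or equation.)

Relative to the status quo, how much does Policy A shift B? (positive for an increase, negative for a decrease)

-78

Baseline:
  L = 92
  B = 88 + 3·92 = 364
Policy A (L − 26):
  L = 92 − 26 = 66
  B = 88 + 3·66 = 286
Change in B: 286 − 364 = -78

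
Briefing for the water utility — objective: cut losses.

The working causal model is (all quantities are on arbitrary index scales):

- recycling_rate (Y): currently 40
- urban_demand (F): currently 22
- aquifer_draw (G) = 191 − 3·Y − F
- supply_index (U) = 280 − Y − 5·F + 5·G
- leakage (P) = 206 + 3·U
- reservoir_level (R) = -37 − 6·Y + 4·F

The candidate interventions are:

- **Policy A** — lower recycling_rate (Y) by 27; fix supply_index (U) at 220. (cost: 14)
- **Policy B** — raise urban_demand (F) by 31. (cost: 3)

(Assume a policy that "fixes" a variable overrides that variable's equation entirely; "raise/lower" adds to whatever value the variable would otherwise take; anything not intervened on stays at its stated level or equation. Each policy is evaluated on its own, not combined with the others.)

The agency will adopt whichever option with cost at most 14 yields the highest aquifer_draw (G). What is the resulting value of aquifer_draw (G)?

130

Policy A (Y − 27, U := 220):
  Y = 40 − 27 = 13
  F = 22
  G = 191 − 3·13 − 22 = 130
Policy B (F + 31):
  Y = 40
  F = 22 + 31 = 53
  G = 191 − 3·40 − 53 = 18
Comparing — Policy A: G=130, Policy B: G=18. Highest is 130 (Policy A).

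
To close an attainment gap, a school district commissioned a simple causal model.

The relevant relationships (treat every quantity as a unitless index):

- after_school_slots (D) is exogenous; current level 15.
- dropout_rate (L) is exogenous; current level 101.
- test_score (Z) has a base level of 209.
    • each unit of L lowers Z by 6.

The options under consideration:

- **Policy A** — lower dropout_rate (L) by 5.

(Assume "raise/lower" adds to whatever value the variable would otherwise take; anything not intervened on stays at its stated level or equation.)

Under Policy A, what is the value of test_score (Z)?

Policy A (L − 5):
  L = 101 − 5 = 96
  Z = 209 − 6·96 = -367

-367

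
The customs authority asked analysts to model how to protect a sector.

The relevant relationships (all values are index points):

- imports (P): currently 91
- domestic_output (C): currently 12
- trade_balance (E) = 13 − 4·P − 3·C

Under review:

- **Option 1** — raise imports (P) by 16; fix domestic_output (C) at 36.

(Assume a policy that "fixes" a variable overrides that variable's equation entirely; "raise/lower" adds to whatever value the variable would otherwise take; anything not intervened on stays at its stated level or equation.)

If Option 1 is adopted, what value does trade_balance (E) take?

-523

Option 1 (P + 16, C := 36):
  P = 91 + 16 = 107
  C = 36
  E = 13 − 4·107 − 3·36 = -523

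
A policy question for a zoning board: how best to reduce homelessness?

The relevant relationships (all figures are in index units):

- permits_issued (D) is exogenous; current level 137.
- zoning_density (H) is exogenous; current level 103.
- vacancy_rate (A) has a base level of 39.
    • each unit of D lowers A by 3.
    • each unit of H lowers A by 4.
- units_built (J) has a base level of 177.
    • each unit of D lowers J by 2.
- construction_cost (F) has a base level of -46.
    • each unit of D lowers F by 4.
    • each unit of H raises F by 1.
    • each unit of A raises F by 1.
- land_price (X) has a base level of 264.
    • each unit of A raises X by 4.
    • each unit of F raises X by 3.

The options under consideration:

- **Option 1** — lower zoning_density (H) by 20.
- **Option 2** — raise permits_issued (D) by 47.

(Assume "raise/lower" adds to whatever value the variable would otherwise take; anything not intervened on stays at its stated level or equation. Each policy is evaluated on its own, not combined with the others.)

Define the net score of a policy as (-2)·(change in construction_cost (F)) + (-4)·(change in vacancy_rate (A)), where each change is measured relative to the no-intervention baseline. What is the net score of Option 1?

Baseline:
  D = 137
  H = 103
  A = 39 − 3·137 − 4·103 = -784
  F = -46 − 4·137 + 103 + (-784) = -1275
Option 1 (H − 20):
  D = 137
  H = 103 − 20 = 83
  A = 39 − 3·137 − 4·83 = -704
  F = -46 − 4·137 + 83 + (-704) = -1215
ΔF = -1215 − (-1275) = 60; ΔA = -704 − (-784) = 80
Score = (-2)·60 + (-4)·80 = -440

-440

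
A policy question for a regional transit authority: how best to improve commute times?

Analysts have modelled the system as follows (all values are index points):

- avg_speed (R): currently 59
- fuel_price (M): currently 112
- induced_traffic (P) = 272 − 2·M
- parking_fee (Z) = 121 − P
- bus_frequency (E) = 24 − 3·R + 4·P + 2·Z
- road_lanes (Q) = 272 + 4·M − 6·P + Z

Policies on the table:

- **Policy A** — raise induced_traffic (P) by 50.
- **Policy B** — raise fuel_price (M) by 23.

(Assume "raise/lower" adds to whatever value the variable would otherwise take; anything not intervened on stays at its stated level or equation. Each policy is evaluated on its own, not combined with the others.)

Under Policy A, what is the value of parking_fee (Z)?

Policy A (P + 50):
  M = 112
  P = 272 − 2·112 (+50 from intervention) = 98
  Z = 121 − 98 = 23

23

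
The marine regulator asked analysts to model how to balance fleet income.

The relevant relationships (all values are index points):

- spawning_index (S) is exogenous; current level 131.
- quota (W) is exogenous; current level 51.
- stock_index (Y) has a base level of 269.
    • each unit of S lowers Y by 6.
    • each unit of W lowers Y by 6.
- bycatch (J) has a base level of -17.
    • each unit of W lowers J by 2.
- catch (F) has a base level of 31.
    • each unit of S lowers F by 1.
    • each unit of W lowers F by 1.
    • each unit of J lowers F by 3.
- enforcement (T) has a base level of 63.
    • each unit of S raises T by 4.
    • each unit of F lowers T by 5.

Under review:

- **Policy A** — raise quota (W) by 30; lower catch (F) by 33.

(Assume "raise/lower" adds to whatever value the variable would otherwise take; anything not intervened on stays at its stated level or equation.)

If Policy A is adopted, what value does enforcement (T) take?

-1028

Policy A (W + 30, F − 33):
  S = 131
  W = 51 + 30 = 81
  J = -17 − 2·81 = -179
  F = 31 − 131 − 81 − 3·(-179) (−33 from intervention) = 323
  T = 63 + 4·131 − 5·323 = -1028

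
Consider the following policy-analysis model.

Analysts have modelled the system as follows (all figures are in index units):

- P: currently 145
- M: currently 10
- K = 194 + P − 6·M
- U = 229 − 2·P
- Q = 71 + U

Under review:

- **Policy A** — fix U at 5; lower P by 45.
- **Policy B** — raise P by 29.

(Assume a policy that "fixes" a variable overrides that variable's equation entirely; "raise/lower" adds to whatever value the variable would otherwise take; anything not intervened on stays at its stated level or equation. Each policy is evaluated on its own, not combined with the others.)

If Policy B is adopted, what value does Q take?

Policy B (P + 29):
  P = 145 + 29 = 174
  U = 229 − 2·174 = -119
  Q = 71 + (-119) = -48

-48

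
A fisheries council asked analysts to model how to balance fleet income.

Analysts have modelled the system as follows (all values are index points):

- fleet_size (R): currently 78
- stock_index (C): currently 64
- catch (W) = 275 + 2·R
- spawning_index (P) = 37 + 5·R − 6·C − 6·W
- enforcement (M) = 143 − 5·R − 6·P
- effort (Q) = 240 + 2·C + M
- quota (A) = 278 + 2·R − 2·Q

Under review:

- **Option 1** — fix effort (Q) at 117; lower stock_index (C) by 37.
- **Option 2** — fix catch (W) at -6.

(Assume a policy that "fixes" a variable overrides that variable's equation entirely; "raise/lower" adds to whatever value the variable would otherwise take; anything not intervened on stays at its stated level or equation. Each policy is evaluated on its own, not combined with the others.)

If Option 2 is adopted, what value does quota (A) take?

1140

Option 2 (W := -6):
  R = 78
  C = 64
  W = -6
  P = 37 + 5·78 − 6·64 − 6·(-6) = 79
  M = 143 − 5·78 − 6·79 = -721
  Q = 240 + 2·64 + (-721) = -353
  A = 278 + 2·78 − 2·(-353) = 1140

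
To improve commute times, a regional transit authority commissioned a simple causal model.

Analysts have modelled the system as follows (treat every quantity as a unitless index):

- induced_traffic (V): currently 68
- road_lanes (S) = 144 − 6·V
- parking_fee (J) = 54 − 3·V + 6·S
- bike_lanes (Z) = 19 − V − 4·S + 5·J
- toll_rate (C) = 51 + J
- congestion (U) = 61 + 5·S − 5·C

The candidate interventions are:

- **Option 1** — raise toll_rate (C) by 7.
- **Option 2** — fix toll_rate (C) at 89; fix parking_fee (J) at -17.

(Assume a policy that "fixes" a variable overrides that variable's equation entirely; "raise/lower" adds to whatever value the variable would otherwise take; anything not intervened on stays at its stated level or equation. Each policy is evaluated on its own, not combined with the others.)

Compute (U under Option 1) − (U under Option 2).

Option 1 (C + 7):
  V = 68
  S = 144 − 6·68 = -264
  J = 54 − 3·68 + 6·(-264) = -1734
  C = 51 + (-1734) (+7 from intervention) = -1676
  U = 61 + 5·(-264) − 5·(-1676) = 7121
Option 2 (C := 89, J := -17):
  V = 68
  S = 144 − 6·68 = -264
  J = -17
  C = 89
  U = 61 + 5·(-264) − 5·89 = -1704
U: 7121 − (-1704) = 8825

8825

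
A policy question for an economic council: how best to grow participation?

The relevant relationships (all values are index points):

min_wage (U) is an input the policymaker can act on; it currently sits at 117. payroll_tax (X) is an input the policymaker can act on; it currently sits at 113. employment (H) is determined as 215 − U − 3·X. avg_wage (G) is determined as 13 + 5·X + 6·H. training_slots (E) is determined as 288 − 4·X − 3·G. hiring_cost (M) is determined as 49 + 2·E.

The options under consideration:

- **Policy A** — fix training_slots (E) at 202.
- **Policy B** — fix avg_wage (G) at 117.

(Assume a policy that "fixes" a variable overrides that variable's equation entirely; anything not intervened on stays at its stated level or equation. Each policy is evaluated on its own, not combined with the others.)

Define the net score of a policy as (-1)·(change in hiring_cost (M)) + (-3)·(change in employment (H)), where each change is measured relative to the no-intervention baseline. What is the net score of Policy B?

Baseline:
  U = 117
  X = 113
  H = 215 − 117 − 3·113 = -241
  G = 13 + 5·113 + 6·(-241) = -868
  E = 288 − 4·113 − 3·(-868) = 2440
  M = 49 + 2·2440 = 4929
Policy B (G := 117):
  U = 117
  X = 113
  H = 215 − 117 − 3·113 = -241
  G = 117
  E = 288 − 4·113 − 3·117 = -515
  M = 49 + 2·(-515) = -981
ΔM = -981 − 4929 = -5910; ΔH = -241 − (-241) = 0
Score = (-1)·(-5910) + (-3)·0 = 5910

5910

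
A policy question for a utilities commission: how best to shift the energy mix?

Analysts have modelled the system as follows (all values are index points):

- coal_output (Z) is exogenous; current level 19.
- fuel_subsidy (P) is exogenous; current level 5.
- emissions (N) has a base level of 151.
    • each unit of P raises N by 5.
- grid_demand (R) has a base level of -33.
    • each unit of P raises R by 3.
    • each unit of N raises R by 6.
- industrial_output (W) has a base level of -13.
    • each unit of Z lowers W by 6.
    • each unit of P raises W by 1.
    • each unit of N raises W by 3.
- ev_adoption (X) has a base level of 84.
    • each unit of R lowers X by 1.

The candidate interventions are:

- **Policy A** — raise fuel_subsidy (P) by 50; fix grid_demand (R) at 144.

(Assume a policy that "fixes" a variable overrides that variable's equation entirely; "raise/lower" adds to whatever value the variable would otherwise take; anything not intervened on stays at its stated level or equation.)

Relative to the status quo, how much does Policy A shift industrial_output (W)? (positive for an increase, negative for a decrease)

800

Baseline:
  Z = 19
  P = 5
  N = 151 + 5·5 = 176
  W = -13 − 6·19 + 5 + 3·176 = 406
Policy A (P + 50, R := 144):
  Z = 19
  P = 5 + 50 = 55
  N = 151 + 5·55 = 426
  W = -13 − 6·19 + 55 + 3·426 = 1206
Change in W: 1206 − 406 = 800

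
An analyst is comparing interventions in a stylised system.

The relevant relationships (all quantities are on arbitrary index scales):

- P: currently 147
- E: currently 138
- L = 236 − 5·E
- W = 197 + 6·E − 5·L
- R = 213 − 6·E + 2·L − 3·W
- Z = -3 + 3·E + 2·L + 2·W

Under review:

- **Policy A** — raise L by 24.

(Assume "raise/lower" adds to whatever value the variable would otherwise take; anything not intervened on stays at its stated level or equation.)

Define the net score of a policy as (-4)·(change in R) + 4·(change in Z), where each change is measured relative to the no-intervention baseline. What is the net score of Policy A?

-2400

Baseline:
  E = 138
  L = 236 − 5·138 = -454
  W = 197 + 6·138 − 5·(-454) = 3295
  R = 213 − 6·138 + 2·(-454) − 3·3295 = -11408
  Z = -3 + 3·138 + 2·(-454) + 2·3295 = 6093
Policy A (L + 24):
  E = 138
  L = 236 − 5·138 (+24 from intervention) = -430
  W = 197 + 6·138 − 5·(-430) = 3175
  R = 213 − 6·138 + 2·(-430) − 3·3175 = -11000
  Z = -3 + 3·138 + 2·(-430) + 2·3175 = 5901
ΔR = -11000 − (-11408) = 408; ΔZ = 5901 − 6093 = -192
Score = (-4)·408 + 4·(-192) = -2400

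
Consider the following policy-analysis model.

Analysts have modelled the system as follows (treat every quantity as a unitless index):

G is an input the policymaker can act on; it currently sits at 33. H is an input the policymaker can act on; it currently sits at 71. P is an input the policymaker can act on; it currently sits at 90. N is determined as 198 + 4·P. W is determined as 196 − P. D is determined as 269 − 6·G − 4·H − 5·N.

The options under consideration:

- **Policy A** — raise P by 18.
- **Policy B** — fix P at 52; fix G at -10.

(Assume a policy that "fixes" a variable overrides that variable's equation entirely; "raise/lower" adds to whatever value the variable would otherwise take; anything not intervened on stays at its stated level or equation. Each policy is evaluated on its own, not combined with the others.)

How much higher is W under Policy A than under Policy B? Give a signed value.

Policy A (P + 18):
  P = 90 + 18 = 108
  W = 196 − 108 = 88
Policy B (P := 52, G := -10):
  P = 52
  W = 196 − 52 = 144
W: 88 − 144 = -56

-56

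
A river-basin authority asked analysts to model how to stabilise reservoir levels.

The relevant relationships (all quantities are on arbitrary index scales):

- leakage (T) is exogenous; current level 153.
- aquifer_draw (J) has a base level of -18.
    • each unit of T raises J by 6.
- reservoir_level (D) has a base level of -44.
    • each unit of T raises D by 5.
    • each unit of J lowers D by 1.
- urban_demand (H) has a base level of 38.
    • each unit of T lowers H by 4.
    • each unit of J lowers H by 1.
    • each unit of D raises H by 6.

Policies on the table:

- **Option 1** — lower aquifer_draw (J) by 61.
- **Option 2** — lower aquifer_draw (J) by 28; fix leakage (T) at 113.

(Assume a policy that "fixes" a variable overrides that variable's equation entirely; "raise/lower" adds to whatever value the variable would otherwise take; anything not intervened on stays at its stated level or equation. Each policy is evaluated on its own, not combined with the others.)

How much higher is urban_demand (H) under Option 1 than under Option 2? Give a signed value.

Option 1 (J − 61):
  T = 153
  J = -18 + 6·153 (−61 from intervention) = 839
  D = -44 + 5·153 − 839 = -118
  H = 38 − 4·153 − 839 + 6·(-118) = -2121
Option 2 (J − 28, T := 113):
  T = 113
  J = -18 + 6·113 (−28 from intervention) = 632
  D = -44 + 5·113 − 632 = -111
  H = 38 − 4·113 − 632 + 6·(-111) = -1712
H: -2121 − (-1712) = -409

-409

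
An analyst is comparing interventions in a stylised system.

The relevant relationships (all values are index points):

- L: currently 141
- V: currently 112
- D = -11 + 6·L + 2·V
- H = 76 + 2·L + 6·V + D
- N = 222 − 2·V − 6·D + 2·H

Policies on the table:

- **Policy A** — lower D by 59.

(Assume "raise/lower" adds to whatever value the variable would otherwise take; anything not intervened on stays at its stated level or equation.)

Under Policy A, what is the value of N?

Policy A (D − 59):
  L = 141
  V = 112
  D = -11 + 6·141 + 2·112 (−59 from intervention) = 1000
  H = 76 + 2·141 + 6·112 + 1000 = 2030
  N = 222 − 2·112 − 6·1000 + 2·2030 = -1942

-1942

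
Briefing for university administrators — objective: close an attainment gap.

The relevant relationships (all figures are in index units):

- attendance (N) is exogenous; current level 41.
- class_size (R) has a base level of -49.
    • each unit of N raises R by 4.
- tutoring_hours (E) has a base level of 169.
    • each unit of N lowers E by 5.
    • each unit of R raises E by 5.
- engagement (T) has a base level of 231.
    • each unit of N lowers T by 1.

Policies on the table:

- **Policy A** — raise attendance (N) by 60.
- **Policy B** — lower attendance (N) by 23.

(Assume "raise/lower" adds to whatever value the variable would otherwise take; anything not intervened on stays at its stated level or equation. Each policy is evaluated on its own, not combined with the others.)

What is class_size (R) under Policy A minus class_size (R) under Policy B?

Policy A (N + 60):
  N = 41 + 60 = 101
  R = -49 + 4·101 = 355
Policy B (N − 23):
  N = 41 − 23 = 18
  R = -49 + 4·18 = 23
R: 355 − 23 = 332

332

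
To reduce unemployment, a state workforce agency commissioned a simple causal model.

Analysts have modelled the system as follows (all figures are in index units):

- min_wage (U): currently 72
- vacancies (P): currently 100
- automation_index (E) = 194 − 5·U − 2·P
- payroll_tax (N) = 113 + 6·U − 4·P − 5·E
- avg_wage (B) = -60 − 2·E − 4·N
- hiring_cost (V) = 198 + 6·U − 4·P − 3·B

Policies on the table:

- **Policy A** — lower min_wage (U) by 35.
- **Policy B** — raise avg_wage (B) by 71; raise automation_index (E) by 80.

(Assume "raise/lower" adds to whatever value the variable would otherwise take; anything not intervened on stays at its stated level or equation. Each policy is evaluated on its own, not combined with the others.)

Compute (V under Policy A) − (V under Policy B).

-7647

Policy A (U − 35):
  U = 72 − 35 = 37
  P = 100
  E = 194 − 5·37 − 2·100 = -191
  N = 113 + 6·37 − 4·100 − 5·(-191) = 890
  B = -60 − 2·(-191) − 4·890 = -3238
  V = 198 + 6·37 − 4·100 − 3·(-3238) = 9734
Policy B (B + 71, E + 80):
  U = 72
  P = 100
  E = 194 − 5·72 − 2·100 (+80 from intervention) = -286
  N = 113 + 6·72 − 4·100 − 5·(-286) = 1575
  B = -60 − 2·(-286) − 4·1575 (+71 from intervention) = -5717
  V = 198 + 6·72 − 4·100 − 3·(-5717) = 17381
V: 9734 − 17381 = -7647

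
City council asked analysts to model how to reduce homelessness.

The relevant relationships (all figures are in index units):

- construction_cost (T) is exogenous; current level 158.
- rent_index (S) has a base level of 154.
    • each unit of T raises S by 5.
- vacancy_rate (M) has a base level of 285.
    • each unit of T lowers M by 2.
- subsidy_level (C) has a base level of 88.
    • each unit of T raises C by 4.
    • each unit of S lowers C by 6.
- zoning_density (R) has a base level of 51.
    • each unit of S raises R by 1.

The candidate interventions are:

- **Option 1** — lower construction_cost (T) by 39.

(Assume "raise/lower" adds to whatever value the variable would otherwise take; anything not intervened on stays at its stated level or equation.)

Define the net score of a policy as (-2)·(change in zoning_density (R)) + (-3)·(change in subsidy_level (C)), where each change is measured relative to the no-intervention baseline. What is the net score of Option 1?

Baseline:
  T = 158
  S = 154 + 5·158 = 944
  C = 88 + 4·158 − 6·944 = -4944
  R = 51 + 944 = 995
Option 1 (T − 39):
  T = 158 − 39 = 119
  S = 154 + 5·119 = 749
  C = 88 + 4·119 − 6·749 = -3930
  R = 51 + 749 = 800
ΔR = 800 − 995 = -195; ΔC = -3930 − (-4944) = 1014
Score = (-2)·(-195) + (-3)·1014 = -2652

-2652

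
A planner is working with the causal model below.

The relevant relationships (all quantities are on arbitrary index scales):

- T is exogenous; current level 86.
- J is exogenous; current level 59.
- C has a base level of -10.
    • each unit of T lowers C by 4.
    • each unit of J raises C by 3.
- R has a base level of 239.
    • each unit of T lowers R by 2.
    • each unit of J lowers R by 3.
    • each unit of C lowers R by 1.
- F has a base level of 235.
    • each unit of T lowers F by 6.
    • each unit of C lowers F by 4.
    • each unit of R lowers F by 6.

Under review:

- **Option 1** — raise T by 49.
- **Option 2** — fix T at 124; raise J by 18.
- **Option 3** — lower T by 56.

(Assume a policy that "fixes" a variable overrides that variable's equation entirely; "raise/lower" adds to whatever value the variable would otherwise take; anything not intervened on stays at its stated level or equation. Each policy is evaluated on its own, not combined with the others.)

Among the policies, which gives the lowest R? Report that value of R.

Option 1 (T + 49):
  T = 86 + 49 = 135
  J = 59
  C = -10 − 4·135 + 3·59 = -373
  R = 239 − 2·135 − 3·59 − (-373) = 165
Option 2 (T := 124, J + 18):
  T = 124
  J = 59 + 18 = 77
  C = -10 − 4·124 + 3·77 = -275
  R = 239 − 2·124 − 3·77 − (-275) = 35
Option 3 (T − 56):
  T = 86 − 56 = 30
  J = 59
  C = -10 − 4·30 + 3·59 = 47
  R = 239 − 2·30 − 3·59 − 47 = -45
Comparing — Option 1: R=165, Option 2: R=35, Option 3: R=-45. Lowest is -45 (Option 3).

-45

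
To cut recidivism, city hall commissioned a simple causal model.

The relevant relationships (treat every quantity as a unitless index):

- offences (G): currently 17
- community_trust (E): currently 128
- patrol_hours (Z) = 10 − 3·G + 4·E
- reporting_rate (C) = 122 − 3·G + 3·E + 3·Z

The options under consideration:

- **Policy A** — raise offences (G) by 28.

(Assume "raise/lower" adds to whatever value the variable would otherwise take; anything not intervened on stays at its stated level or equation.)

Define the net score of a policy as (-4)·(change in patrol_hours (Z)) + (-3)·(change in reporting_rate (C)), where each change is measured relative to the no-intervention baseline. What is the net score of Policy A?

Baseline:
  G = 17
  E = 128
  Z = 10 − 3·17 + 4·128 = 471
  C = 122 − 3·17 + 3·128 + 3·471 = 1868
Policy A (G + 28):
  G = 17 + 28 = 45
  E = 128
  Z = 10 − 3·45 + 4·128 = 387
  C = 122 − 3·45 + 3·128 + 3·387 = 1532
ΔZ = 387 − 471 = -84; ΔC = 1532 − 1868 = -336
Score = (-4)·(-84) + (-3)·(-336) = 1344

1344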